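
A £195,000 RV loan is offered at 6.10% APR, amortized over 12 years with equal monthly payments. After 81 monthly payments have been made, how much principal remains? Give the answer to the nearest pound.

With monthly rate i = 6.1%/12 = 0.0050833, the balance after k of n payments is P · [(1+i)^n − (1+i)^k] / [(1+i)^n − 1].
(1+0.0050833)^144 = 2.07538314 and (1+0.0050833)^81 = 1.50788348, so the balance is 195,000 × (2.07538314 − 1.50788348) / (2.07538314 − 1) = £102,905.12.

£102,905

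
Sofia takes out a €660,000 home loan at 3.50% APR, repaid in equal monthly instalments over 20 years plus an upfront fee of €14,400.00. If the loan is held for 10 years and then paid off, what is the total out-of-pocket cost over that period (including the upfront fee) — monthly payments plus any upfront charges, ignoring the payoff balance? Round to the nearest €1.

Monthly rate = 3.5%/12 = 0.0029167; payment = 660,000 × 0.0029167 / (1 − (1+0.0029167)^−240) = €3,827.73.
Total outlay = 120 × €3,827.73 + €14,400.00 = €473,727.60.

€473,728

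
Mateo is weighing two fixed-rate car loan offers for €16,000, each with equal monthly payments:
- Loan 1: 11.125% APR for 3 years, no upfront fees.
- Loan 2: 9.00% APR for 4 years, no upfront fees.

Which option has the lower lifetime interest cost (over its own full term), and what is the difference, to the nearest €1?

Loan 1: at 11.125% the monthly rate is 0.0092708, so the payment is 16,000 × 0.0092708 / (1 − 1.0092708^−36) = €524.77.
Total interest on Loan 1 = 36 × €524.77 − €16,000 = €2,891.72.
Loan 2: monthly rate = 9%/12 = 0.0075000; payment = 16,000 × 0.0075000 / (1 − (1+0.0075000)^−48) = €398.16.
Total interest on Loan 2 = 48 × €398.16 − €16,000 = €3,111.68.
Loan 1 is lower by €219.96.

Loan 1 by €220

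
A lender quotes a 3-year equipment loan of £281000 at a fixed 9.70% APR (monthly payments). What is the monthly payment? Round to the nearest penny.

Monthly rate = 9.7%/12 = 0.0080833; payment = 281,000 × 0.0080833 / (1 − (1+0.0080833)^−36) = £9,027.55.

£9,027.55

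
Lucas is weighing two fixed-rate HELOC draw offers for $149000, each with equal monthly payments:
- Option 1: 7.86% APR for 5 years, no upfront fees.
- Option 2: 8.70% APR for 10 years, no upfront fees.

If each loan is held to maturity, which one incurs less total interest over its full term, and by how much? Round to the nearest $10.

Option 1: at 7.86% the monthly rate is 0.0065500, so the payment is 149,000 × 0.0065500 / (1 − 1.0065500^−60) = $3,011.21.
Total interest on Option 1 = 60 × $3,011.21 − $149,000 = $31,672.60.
Option 2: at 8.70% the monthly rate is 0.0072500, so the payment is 149,000 × 0.0072500 / (1 − 1.0072500^−120) = $1,863.36.
Total interest on Option 2 = 120 × $1,863.36 − $149,000 = $74,603.20.
Option 1 is lower by $42,930.60.

Option 1 by $42,930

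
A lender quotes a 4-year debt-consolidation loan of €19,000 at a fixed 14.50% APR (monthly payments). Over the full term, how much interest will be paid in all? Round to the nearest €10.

€6,150

Monthly rate = 14.5%/12 = 0.0120833; payment = 19,000 × 0.0120833 / (1 − (1+0.0120833)^−48) = €523.98.
Total paid = 48 × €523.98 = €25,151.04; interest = €25,151.04 − €19,000 = €6,151.04.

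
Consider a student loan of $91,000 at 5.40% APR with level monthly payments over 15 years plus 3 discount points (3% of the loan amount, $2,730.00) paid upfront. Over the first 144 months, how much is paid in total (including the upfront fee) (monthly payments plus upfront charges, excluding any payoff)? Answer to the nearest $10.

$109,110

Monthly rate = 5.4%/12 = 0.0045000; payment = 91,000 × 0.0045000 / (1 − (1+0.0045000)^−180) = $738.73.
Total outlay = 144 × $738.73 + $2,730.00 = $109,107.12.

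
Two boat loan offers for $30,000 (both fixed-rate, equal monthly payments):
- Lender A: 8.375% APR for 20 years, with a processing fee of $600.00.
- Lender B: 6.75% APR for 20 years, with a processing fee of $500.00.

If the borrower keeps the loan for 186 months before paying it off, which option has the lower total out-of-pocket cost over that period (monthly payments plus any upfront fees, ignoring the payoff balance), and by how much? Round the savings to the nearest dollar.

Lender B by $5,656

Lender A: monthly rate = 8.375%/12 = 0.0069792; payment = 30,000 × 0.0069792 / (1 − (1+0.0069792)^−240) = $257.98.
Lender B: monthly rate = 6.75%/12 = 0.0056250; payment = 30,000 × 0.0056250 / (1 − (1+0.0056250)^−240) = $228.11.
Over 186 months: Lender A costs 186 × $257.98 + $600.00 = $48,584.28; Lender B costs 186 × $228.11 + $500.00 = $42,928.46.
Lender B is cheaper by $48,584.28 − $42,928.46 = $5,655.82.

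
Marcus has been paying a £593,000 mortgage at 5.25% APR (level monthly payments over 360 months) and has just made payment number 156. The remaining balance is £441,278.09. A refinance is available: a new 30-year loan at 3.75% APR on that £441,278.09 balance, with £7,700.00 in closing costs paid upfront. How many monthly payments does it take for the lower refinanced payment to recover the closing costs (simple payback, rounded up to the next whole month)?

7 months

Current payment = 593,000 × 5.25%/12 / (1 − (1+0.0043750)^−360) = £3,274.57.
Refinanced payment = 441,278.09 × 0.0031250 / (1 − (1+0.0031250)^−360) = £2,043.63.
Monthly savings = £3,274.57 − £2,043.63 = £1,230.94.
Break-even = £7,700.00 / £1,230.94 = 6.26 → 7 months.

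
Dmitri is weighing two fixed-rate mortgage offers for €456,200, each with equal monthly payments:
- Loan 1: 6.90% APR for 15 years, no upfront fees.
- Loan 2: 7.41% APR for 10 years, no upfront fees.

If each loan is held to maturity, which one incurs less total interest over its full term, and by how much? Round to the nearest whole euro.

Loan 1: at 6.90% the monthly rate is 0.0057500, so the payment is 456,200 × 0.0057500 / (1 − 1.0057500^−180) = €4,074.99.
Total interest on Loan 1 = 180 × €4,074.99 − €456,200 = €277,298.20.
Loan 2: monthly rate = 7.41%/12 = 0.0061750; payment = 456,200 × 0.0061750 / (1 − (1+0.0061750)^−120) = €5,393.77.
Total interest on Loan 2 = 120 × €5,393.77 − €456,200 = €191,052.40.
Loan 2 is lower by €86,245.80.

Loan 2 by €86,246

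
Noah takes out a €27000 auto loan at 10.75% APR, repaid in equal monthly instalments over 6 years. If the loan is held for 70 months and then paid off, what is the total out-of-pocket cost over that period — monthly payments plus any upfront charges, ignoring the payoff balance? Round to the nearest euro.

€35,733

At 10.75% the monthly rate is 0.0089583, so the payment is 27,000 × 0.0089583 / (1 − 1.0089583^−72) = €510.47.
Total outlay = 70 × €510.47 = €35,732.90.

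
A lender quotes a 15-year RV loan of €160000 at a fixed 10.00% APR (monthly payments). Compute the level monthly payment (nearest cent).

Monthly rate = 10%/12 = 0.0083333; payment = 160,000 × 0.0083333 / (1 − (1+0.0083333)^−180) = €1,719.37.

€1,719.37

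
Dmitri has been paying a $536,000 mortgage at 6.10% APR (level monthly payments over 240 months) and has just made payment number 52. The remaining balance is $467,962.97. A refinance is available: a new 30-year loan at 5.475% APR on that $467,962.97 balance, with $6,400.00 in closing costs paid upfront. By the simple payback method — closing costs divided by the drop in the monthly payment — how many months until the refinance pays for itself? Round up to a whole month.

Current payment = 536,000 × 6.1%/12 / (1 − (1+0.0050833)^−240) = $3,871.06.
Refinanced payment = 467,962.97 × 0.0045625 / (1 − (1+0.0045625)^−360) = $2,649.71.
Monthly savings = $3,871.06 − $2,649.71 = $1,221.35.
Break-even = $6,400.00 / $1,221.35 = 5.24 → 6 months.

6 months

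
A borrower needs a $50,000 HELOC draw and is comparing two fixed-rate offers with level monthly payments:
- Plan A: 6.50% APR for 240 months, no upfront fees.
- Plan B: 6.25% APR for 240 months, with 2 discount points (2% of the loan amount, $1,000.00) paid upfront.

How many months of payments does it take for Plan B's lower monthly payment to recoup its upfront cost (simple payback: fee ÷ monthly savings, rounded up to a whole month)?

137 months

Plan A: monthly rate = 6.5%/12 = 0.0054167; payment = 50,000 × 0.0054167 / (1 − (1+0.0054167)^−240) = $372.79.
Plan B: at 6.25% the monthly rate is 0.0052083, so the payment is 50,000 × 0.0052083 / (1 − 1.0052083^−240) = $365.46.
Monthly savings = $372.79 − $365.46 = $7.33.
Break-even = $1,000.00 / $7.33 = 136.43 → 137 months.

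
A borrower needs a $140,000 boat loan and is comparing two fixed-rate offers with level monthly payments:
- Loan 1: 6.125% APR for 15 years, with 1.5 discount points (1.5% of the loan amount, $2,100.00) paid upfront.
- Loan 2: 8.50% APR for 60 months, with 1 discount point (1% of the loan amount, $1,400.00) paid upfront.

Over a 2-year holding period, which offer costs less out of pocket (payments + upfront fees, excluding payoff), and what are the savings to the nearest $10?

Loan 1 by $39,650

Loan 1: at 6.125% the monthly rate is 0.0051042, so the payment is 140,000 × 0.0051042 / (1 − 1.0051042^−180) = $1,190.87.
Loan 2: at 8.50% the monthly rate is 0.0070833, so the payment is 140,000 × 0.0070833 / (1 − 1.0070833^−60) = $2,872.31.
Over 24 months: Loan 1 costs 24 × $1,190.87 + $2,100.00 = $30,680.88; Loan 2 costs 24 × $2,872.31 + $1,400.00 = $70,335.44.
Loan 1 is cheaper by $70,335.44 − $30,680.88 = $39,654.56.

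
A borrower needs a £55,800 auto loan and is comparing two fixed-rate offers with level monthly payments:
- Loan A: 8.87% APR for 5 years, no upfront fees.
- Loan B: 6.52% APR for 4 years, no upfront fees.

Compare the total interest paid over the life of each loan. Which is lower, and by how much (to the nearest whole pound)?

Loan A: at 8.87% the monthly rate is 0.0073917, so the payment is 55,800 × 0.0073917 / (1 − 1.0073917^−60) = £1,154.80.
Total interest on Loan A = 60 × £1,154.80 − £55,800 = £13,488.00.
Loan B: monthly rate = 6.52%/12 = 0.0054333; payment = 55,800 × 0.0054333 / (1 − (1+0.0054333)^−48) = £1,323.81.
Total interest on Loan B = 48 × £1,323.81 − £55,800 = £7,742.88.
Loan B is lower by £5,745.12.

Loan B by £5,745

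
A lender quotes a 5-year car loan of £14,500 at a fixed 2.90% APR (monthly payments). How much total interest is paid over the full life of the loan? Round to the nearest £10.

£1,090

At 2.90% the monthly rate is 0.0024167, so the payment is 14,500 × 0.0024167 / (1 − 1.0024167^−60) = £259.90.
Total paid = 60 × £259.90 = £15,594.00; interest = £15,594.00 − £14,500 = £1,094.00.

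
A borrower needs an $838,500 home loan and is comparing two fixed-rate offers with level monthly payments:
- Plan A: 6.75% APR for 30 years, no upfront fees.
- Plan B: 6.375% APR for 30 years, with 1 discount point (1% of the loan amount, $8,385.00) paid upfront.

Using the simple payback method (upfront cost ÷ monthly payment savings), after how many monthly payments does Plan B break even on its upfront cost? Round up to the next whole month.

Plan A: at 6.75% the monthly rate is 0.0056250, so the payment is 838,500 × 0.0056250 / (1 − 1.0056250^−360) = $5,438.50.
Plan B: at 6.375% the monthly rate is 0.0053125, so the payment is 838,500 × 0.0053125 / (1 − 1.0053125^−360) = $5,231.15.
Monthly savings = $5,438.50 − $5,231.15 = $207.35.
Break-even = $8,385.00 / $207.35 = 40.44 → 41 months.

41 months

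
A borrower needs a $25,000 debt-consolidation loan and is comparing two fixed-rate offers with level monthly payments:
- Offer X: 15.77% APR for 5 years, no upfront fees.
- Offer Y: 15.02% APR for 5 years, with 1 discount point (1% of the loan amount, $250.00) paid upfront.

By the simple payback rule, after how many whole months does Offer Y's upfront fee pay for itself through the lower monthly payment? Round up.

26 months

Offer X: monthly rate = 15.77%/12 = 0.0131417; payment = 25,000 × 0.0131417 / (1 − (1+0.0131417)^−60) = $604.90.
Offer Y: at 15.02% the monthly rate is 0.0125167, so the payment is 25,000 × 0.0125167 / (1 − 1.0125167^−60) = $595.01.
Monthly savings = $604.90 − $595.01 = $9.89.
Break-even = $250.00 / $9.89 = 25.28 → 26 months.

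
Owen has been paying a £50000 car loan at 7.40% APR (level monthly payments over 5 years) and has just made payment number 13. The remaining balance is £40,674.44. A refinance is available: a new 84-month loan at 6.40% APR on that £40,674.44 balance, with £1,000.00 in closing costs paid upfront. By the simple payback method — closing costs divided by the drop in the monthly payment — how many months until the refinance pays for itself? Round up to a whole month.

3 months

Current payment = 50,000 × 7.4%/12 / (1 − (1+0.0061667)^−60) = £999.52.
Refinanced payment = 40,674.44 × 0.0053333 / (1 − (1+0.0053333)^−84) = £602.03.
Monthly savings = £999.52 − £602.03 = £397.49.
Break-even = £1,000.00 / £397.49 = 2.52 → 3 months.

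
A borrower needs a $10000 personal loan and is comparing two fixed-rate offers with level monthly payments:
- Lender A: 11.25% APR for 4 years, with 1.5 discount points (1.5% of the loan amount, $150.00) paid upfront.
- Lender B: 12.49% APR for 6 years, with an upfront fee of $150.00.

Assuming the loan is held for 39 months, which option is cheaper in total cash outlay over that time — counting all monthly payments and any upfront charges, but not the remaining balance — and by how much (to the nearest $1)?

Lender A: at 11.25% the monthly rate is 0.0093750, so the payment is 10,000 × 0.0093750 / (1 − 1.0093750^−48) = $259.67.
Lender B: monthly rate = 12.49%/12 = 0.0104083; payment = 10,000 × 0.0104083 / (1 − (1+0.0104083)^−72) = $198.06.
Over 39 months: Lender A costs 39 × $259.67 + $150.00 = $10,277.13; Lender B costs 39 × $198.06 + $150.00 = $7,874.34.
Lender B is cheaper by $10,277.13 − $7,874.34 = $2,402.79.

Lender B by $2,403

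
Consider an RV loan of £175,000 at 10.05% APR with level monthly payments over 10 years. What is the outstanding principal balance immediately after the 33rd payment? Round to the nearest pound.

£142,774

With monthly rate i = 10.05%/12 = 0.0083750, the balance after k of n payments is P · [(1+i)^n − (1+i)^k] / [(1+i)^n − 1].
(1+0.0083750)^120 = 2.72049789 and (1+0.0083750)^33 = 1.31682574, so the balance is 175,000 × (2.72049789 − 1.31682574) / (2.72049789 − 1) = £142,774.15.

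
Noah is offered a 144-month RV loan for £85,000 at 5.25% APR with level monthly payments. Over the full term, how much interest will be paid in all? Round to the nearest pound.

At 5.25% the monthly rate is 0.0043750, so the payment is 85,000 × 0.0043750 / (1 − 1.0043750^−144) = £796.86.
Total paid = 144 × £796.86 = £114,747.84; interest = £114,747.84 − £85,000 = £29,747.84.

£29,748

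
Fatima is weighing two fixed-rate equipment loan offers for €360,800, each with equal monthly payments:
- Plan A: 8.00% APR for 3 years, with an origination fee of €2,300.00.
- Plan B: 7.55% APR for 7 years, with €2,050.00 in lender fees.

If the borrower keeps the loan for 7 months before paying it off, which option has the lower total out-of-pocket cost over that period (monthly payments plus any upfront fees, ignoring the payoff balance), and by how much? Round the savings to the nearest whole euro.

Plan A: monthly rate = 8%/12 = 0.0066667; payment = 360,800 × 0.0066667 / (1 − (1+0.0066667)^−36) = €11,306.16.
Plan B: monthly rate = 7.55%/12 = 0.0062917; payment = 360,800 × 0.0062917 / (1 − (1+0.0062917)^−84) = €5,542.96.
Over 7 months: Plan A costs 7 × €11,306.16 + €2,300.00 = €81,443.12; Plan B costs 7 × €5,542.96 + €2,050.00 = €40,850.72.
Plan B is cheaper by €81,443.12 − €40,850.72 = €40,592.40.

Plan B by €40,592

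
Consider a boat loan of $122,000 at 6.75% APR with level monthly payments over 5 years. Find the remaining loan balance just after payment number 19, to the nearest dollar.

$87,709

With monthly rate i = 6.75%/12 = 0.0056250, the balance after k of n payments is P · [(1+i)^n − (1+i)^k] / [(1+i)^n − 1].
(1+0.0056250)^60 = 1.40011493 and (1+0.0056250)^19 = 1.11246195, so the balance is 122,000 × (1.40011493 − 1.11246195) / (1.40011493 − 1) = $87,708.96.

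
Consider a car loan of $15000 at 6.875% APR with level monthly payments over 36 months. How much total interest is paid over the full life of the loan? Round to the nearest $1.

At 6.875% the monthly rate is 0.0057292, so the payment is 15,000 × 0.0057292 / (1 − 1.0057292^−36) = $462.30.
Total paid = 36 × $462.30 = $16,642.80; interest = $16,642.80 − $15,000 = $1,642.80.

$1,643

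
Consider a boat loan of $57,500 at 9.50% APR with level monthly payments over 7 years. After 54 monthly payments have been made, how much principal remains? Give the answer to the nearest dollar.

$25,008

With monthly rate i = 9.5%/12 = 0.0079167, the balance after k of n payments is P · [(1+i)^n − (1+i)^k] / [(1+i)^n − 1].
(1+0.0079167)^84 = 1.93940557 and (1+0.0079167)^54 = 1.53084013, so the balance is 57,500 × (1.93940557 − 1.53084013) / (1.93940557 − 1) = $25,007.85.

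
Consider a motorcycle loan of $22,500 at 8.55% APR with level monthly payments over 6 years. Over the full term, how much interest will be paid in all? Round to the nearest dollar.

At 8.55% the monthly rate is 0.0071250, so the payment is 22,500 × 0.0071250 / (1 − 1.0071250^−72) = $400.57.
Total paid = 72 × $400.57 = $28,841.04; interest = $28,841.04 − $22,500 = $6,341.04.

$6,341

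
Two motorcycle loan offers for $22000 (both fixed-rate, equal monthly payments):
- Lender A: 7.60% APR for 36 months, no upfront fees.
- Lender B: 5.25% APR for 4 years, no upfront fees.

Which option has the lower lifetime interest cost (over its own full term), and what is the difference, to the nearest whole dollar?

Lender B by $234

Lender A: monthly rate = 7.6%/12 = 0.0063333; payment = 22,000 × 0.0063333 / (1 − (1+0.0063333)^−36) = $685.35.
Total interest on Lender A = 36 × $685.35 − $22,000 = $2,672.60.
Lender B: at 5.25% the monthly rate is 0.0043750, so the payment is 22,000 × 0.0043750 / (1 − 1.0043750^−48) = $509.14.
Total interest on Lender B = 48 × $509.14 − $22,000 = $2,438.72.
Lender B is lower by $233.88.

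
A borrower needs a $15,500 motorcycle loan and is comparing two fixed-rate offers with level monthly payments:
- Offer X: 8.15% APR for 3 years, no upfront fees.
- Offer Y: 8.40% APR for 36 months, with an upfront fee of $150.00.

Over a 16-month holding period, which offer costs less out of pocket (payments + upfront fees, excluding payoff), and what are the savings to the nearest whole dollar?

Offer X by $179

Offer X: at 8.15% the monthly rate is 0.0067917, so the payment is 15,500 × 0.0067917 / (1 − 1.0067917^−36) = $486.79.
Offer Y: monthly rate = 8.4%/12 = 0.0070000; payment = 15,500 × 0.0070000 / (1 − (1+0.0070000)^−36) = $488.58.
Over 16 months: Offer X costs 16 × $486.79 = $7,788.64; Offer Y costs 16 × $488.58 + $150.00 = $7,967.28.
Offer X is cheaper by $7,967.28 − $7,788.64 = $178.64.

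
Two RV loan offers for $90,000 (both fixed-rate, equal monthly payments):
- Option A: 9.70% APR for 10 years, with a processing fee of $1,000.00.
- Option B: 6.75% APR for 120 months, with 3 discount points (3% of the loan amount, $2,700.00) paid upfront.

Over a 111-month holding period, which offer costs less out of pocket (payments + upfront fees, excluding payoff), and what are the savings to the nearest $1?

Option A: monthly rate = 9.7%/12 = 0.0080833; payment = 90,000 × 0.0080833 / (1 − (1+0.0080833)^−120) = $1,174.46.
Option B: at 6.75% the monthly rate is 0.0056250, so the payment is 90,000 × 0.0056250 / (1 − 1.0056250^−120) = $1,033.42.
Over 111 months: Option A costs 111 × $1,174.46 + $1,000.00 = $131,365.06; Option B costs 111 × $1,033.42 + $2,700.00 = $117,409.62.
Option B is cheaper by $131,365.06 − $117,409.62 = $13,955.44.

Option B by $13,955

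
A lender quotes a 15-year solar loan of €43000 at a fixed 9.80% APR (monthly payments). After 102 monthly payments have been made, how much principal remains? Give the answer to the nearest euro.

With monthly rate i = 9.8%/12 = 0.0081667, the balance after k of n payments is P · [(1+i)^n − (1+i)^k] / [(1+i)^n − 1].
(1+0.0081667)^180 = 4.32334748 and (1+0.0081667)^102 = 2.29244054, so the balance is 43,000 × (4.32334748 − 2.29244054) / (4.32334748 − 1) = €26,277.42.

€26,277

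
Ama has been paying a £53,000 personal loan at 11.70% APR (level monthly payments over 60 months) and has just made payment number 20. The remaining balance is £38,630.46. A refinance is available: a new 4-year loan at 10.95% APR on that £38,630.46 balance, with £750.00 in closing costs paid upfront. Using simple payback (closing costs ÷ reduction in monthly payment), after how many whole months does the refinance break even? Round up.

Current payment = 53,000 × 11.7%/12 / (1 − (1+0.0097500)^−60) = £1,170.94.
Refinanced payment = 38,630.46 × 0.0091250 / (1 − (1+0.0091250)^−48) = £997.49.
Monthly savings = £1,170.94 − £997.49 = £173.45.
Break-even = £750.00 / £173.45 = 4.32 → 5 months.

5 months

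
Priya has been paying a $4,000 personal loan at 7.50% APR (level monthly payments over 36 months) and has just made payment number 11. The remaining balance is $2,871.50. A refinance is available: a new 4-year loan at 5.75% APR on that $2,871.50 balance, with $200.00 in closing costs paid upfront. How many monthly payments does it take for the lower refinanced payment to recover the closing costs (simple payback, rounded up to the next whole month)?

Current payment = 4,000 × 7.5%/12 / (1 − (1+0.0062500)^−36) = $124.42.
Refinanced payment = 2,871.50 × 0.0047917 / (1 − (1+0.0047917)^−48) = $67.11.
Monthly savings = $124.42 − $67.11 = $57.31.
Break-even = $200.00 / $57.31 = 3.49 → 4 months.

4 months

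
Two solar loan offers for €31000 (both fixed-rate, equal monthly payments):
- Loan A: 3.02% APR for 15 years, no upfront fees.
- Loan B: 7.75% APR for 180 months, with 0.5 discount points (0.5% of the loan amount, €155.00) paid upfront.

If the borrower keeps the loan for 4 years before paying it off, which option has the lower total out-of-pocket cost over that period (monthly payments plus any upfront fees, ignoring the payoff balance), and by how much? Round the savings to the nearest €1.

Loan A: at 3.02% the monthly rate is 0.0025167, so the payment is 31,000 × 0.0025167 / (1 − 1.0025167^−180) = €214.38.
Loan B: monthly rate = 7.75%/12 = 0.0064583; payment = 31,000 × 0.0064583 / (1 − (1+0.0064583)^−180) = €291.80.
Over 48 months: Loan A costs 48 × €214.38 = €10,290.24; Loan B costs 48 × €291.80 + €155.00 = €14,161.40.
Loan A is cheaper by €14,161.40 − €10,290.24 = €3,871.16.

Loan A by €3,871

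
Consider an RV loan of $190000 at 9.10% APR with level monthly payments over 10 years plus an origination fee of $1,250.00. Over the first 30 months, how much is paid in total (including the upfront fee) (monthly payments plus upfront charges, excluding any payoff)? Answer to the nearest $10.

$73,760

Monthly rate = 9.1%/12 = 0.0075833; payment = 190,000 × 0.0075833 / (1 − (1+0.0075833)^−120) = $2,417.13.
Total outlay = 30 × $2,417.13 + $1,250.00 = $73,763.90.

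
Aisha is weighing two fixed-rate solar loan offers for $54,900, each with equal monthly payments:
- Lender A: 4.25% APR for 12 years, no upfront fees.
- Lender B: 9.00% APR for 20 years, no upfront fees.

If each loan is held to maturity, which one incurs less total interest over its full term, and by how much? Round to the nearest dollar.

Lender A by $48,368

Lender A: at 4.25% the monthly rate is 0.0035417, so the payment is 54,900 × 0.0035417 / (1 − 1.0035417^−144) = $487.36.
Total interest on Lender A = 144 × $487.36 − $54,900 = $15,279.84.
Lender B: at 9.00% the monthly rate is 0.0075000, so the payment is 54,900 × 0.0075000 / (1 − 1.0075000^−240) = $493.95.
Total interest on Lender B = 240 × $493.95 − $54,900 = $63,648.00.
Lender A is lower by $48,368.16.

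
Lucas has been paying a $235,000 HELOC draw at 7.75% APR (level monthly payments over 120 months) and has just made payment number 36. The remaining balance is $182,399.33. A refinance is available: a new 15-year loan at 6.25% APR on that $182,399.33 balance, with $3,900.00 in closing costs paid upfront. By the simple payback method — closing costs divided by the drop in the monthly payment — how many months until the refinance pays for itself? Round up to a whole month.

4 months

Current payment = 235,000 × 7.75%/12 / (1 − (1+0.0064583)^−120) = $2,820.25.
Refinanced payment = 182,399.33 × 0.0052083 / (1 − (1+0.0052083)^−180) = $1,563.93.
Monthly savings = $2,820.25 − $1,563.93 = $1,256.32.
Break-even = $3,900.00 / $1,256.32 = 3.10 → 4 months.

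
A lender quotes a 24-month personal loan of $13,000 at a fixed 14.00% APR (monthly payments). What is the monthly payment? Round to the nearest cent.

$624.17

Monthly rate = 14%/12 = 0.0116667; payment = 13,000 × 0.0116667 / (1 − (1+0.0116667)^−24) = $624.17.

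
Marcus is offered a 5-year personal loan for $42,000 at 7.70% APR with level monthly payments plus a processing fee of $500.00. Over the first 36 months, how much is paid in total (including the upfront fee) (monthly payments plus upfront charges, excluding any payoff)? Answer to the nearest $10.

$30,940

At 7.70% the monthly rate is 0.0064167, so the payment is 42,000 × 0.0064167 / (1 − 1.0064167^−60) = $845.59.
Total outlay = 36 × $845.59 + $500.00 = $30,941.24.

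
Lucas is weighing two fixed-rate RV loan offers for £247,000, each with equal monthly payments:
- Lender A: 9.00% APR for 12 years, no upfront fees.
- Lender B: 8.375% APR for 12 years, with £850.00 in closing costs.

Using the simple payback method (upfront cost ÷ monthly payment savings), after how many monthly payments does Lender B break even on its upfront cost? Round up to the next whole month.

10 months

Lender A: at 9.00% the monthly rate is 0.0075000, so the payment is 247,000 × 0.0075000 / (1 − 1.0075000^−144) = £2,810.94.
Lender B: at 8.375% the monthly rate is 0.0069792, so the payment is 247,000 × 0.0069792 / (1 − 1.0069792^−144) = £2,724.71.
Monthly savings = £2,810.94 − £2,724.71 = £86.23.
Break-even = £850.00 / £86.23 = 9.86 → 10 months.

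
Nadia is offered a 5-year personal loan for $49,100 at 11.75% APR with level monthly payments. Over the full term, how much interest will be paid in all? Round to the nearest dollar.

$16,061

At 11.75% the monthly rate is 0.0097917, so the payment is 49,100 × 0.0097917 / (1 − 1.0097917^−60) = $1,086.01.
Total paid = 60 × $1,086.01 = $65,160.60; interest = $65,160.60 − $49,100 = $16,060.60.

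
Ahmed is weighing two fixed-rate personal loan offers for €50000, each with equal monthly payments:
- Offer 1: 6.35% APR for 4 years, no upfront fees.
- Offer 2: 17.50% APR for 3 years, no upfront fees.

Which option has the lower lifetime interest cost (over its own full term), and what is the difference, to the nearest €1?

Offer 1: monthly rate = 6.35%/12 = 0.0052917; payment = 50,000 × 0.0052917 / (1 − (1+0.0052917)^−48) = €1,182.29.
Total interest on Offer 1 = 48 × €1,182.29 − €50,000 = €6,749.92.
Offer 2: at 17.50% the monthly rate is 0.0145833, so the payment is 50,000 × 0.0145833 / (1 − 1.0145833^−36) = €1,795.10.
Total interest on Offer 2 = 36 × €1,795.10 − €50,000 = €14,623.60.
Offer 1 is lower by €7,873.68.

Offer 1 by €7,874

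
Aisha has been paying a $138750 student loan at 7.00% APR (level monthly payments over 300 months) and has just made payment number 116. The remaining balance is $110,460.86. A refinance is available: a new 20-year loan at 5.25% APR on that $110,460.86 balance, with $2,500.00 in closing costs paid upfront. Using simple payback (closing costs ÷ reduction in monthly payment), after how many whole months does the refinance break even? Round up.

Current payment = 138,750 × 7%/12 / (1 − (1+0.0058333)^−300) = $980.66.
Refinanced payment = 110,460.86 × 0.0043750 / (1 − (1+0.0043750)^−240) = $744.33.
Monthly savings = $980.66 − $744.33 = $236.33.
Break-even = $2,500.00 / $236.33 = 10.58 → 11 months.

11 months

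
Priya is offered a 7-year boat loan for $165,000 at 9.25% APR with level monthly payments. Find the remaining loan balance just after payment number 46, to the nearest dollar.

With monthly rate i = 9.25%/12 = 0.0077083, the balance after k of n payments is P · [(1+i)^n − (1+i)^k] / [(1+i)^n − 1].
(1+0.0077083)^84 = 1.90601977 and (1+0.0077083)^46 = 1.42364957, so the balance is 165,000 × (1.90601977 − 1.42364957) / (1.90601977 − 1) = $87,846.96.

$87,847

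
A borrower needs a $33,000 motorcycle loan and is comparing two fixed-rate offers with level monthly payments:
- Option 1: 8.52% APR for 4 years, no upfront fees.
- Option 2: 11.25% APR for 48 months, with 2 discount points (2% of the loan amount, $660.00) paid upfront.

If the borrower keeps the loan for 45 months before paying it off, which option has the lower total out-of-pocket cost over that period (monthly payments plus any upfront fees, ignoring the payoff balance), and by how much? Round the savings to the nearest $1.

Option 1 by $2,604

Option 1: at 8.52% the monthly rate is 0.0071000, so the payment is 33,000 × 0.0071000 / (1 − 1.0071000^−48) = $813.71.
Option 2: monthly rate = 11.25%/12 = 0.0093750; payment = 33,000 × 0.0093750 / (1 − (1+0.0093750)^−48) = $856.91.
Over 45 months: Option 1 costs 45 × $813.71 = $36,616.95; Option 2 costs 45 × $856.91 + $660.00 = $39,220.95.
Option 1 is cheaper by $39,220.95 − $36,616.95 = $2,604.00.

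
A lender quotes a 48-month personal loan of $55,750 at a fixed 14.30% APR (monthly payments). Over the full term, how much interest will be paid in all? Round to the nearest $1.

Monthly rate = 14.3%/12 = 0.0119167; payment = 55,750 × 0.0119167 / (1 − (1+0.0119167)^−48) = $1,531.85.
Total paid = 48 × $1,531.85 = $73,528.80; interest = $73,528.80 − $55,750 = $17,778.80.

$17,779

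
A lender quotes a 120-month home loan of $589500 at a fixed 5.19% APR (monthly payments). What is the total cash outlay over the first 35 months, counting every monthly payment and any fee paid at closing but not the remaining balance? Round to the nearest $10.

$220,760

At 5.19% the monthly rate is 0.0043250, so the payment is 589,500 × 0.0043250 / (1 − 1.0043250^−120) = $6,307.45.
Total outlay = 35 × $6,307.45 = $220,760.75.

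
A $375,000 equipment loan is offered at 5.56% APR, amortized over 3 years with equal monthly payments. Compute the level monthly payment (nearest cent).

$11,333.61

Monthly rate = 5.56%/12 = 0.0046333; payment = 375,000 × 0.0046333 / (1 − (1+0.0046333)^−36) = $11,333.61.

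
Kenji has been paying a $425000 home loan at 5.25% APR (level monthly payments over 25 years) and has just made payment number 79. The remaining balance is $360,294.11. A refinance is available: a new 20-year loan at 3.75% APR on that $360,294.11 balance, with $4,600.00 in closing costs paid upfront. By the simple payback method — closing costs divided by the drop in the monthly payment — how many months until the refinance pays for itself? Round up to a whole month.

Current payment = 425,000 × 5.25%/12 / (1 − (1+0.0043750)^−300) = $2,546.80.
Refinanced payment = 360,294.11 × 0.0031250 / (1 − (1+0.0031250)^−240) = $2,136.14.
Monthly savings = $2,546.80 − $2,136.14 = $410.66.
Break-even = $4,600.00 / $410.66 = 11.20 → 12 months.

12 months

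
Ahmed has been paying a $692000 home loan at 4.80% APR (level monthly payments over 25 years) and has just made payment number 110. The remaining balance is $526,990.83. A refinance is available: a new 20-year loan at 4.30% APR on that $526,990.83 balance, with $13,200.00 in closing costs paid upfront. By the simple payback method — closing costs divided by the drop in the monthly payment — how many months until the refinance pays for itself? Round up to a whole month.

Current payment = 692,000 × 4.8%/12 / (1 − (1+0.0040000)^−300) = $3,965.14.
Refinanced payment = 526,990.83 × 0.0035833 / (1 − (1+0.0035833)^−240) = $3,277.38.
Monthly savings = $3,965.14 − $3,277.38 = $687.76.
Break-even = $13,200.00 / $687.76 = 19.19 → 20 months.

20 months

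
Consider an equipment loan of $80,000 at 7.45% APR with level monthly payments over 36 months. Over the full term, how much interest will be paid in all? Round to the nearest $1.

$9,520

At 7.45% the monthly rate is 0.0062083, so the payment is 80,000 × 0.0062083 / (1 − 1.0062083^−36) = $2,486.66.
Total paid = 36 × $2,486.66 = $89,519.76; interest = $89,519.76 − $80,000 = $9,519.76.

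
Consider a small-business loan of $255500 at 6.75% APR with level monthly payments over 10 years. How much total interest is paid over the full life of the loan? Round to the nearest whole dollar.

Monthly rate = 6.75%/12 = 0.0056250; payment = 255,500 × 0.0056250 / (1 − (1+0.0056250)^−120) = $2,933.76.
Total paid = 120 × $2,933.76 = $352,051.20; interest = $352,051.20 − $255,500 = $96,551.20.

$96,551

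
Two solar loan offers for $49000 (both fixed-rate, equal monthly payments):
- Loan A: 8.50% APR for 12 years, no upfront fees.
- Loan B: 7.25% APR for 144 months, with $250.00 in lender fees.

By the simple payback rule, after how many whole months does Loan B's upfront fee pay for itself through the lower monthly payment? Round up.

8 months

Loan A: monthly rate = 8.5%/12 = 0.0070833; payment = 49,000 × 0.0070833 / (1 − (1+0.0070833)^−144) = $543.93.
Loan B: at 7.25% the monthly rate is 0.0060417, so the payment is 49,000 × 0.0060417 / (1 − 1.0060417^−144) = $510.46.
Monthly savings = $543.93 − $510.46 = $33.47.
Break-even = $250.00 / $33.47 = 7.47 → 8 months.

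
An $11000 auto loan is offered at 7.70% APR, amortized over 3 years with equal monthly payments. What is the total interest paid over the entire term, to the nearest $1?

$1,354

At 7.70% the monthly rate is 0.0064167, so the payment is 11,000 × 0.0064167 / (1 − 1.0064167^−36) = $343.18.
Total paid = 36 × $343.18 = $12,354.48; interest = $12,354.48 − $11,000 = $1,354.48.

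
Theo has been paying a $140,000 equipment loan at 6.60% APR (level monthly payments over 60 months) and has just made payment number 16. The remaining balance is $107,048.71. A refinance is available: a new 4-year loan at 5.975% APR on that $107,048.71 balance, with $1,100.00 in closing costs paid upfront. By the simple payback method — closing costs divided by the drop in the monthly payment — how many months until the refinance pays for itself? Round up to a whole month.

Current payment = 140,000 × 6.6%/12 / (1 − (1+0.0055000)^−60) = $2,745.82.
Refinanced payment = 107,048.71 × 0.0049792 / (1 − (1+0.0049792)^−48) = $2,512.82.
Monthly savings = $2,745.82 − $2,512.82 = $233.00.
Break-even = $1,100.00 / $233.00 = 4.72 → 5 months.

5 months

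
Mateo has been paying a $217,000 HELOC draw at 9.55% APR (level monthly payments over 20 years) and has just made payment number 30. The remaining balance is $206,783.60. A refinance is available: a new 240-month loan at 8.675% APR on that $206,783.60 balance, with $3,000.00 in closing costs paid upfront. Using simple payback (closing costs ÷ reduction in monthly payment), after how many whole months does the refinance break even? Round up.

15 months

Current payment = 217,000 × 9.55%/12 / (1 − (1+0.0079583)^−240) = $2,029.82.
Refinanced payment = 206,783.60 × 0.0072292 / (1 − (1+0.0072292)^−240) = $1,817.49.
Monthly savings = $2,029.82 − $1,817.49 = $212.33.
Break-even = $3,000.00 / $212.33 = 14.13 → 15 months.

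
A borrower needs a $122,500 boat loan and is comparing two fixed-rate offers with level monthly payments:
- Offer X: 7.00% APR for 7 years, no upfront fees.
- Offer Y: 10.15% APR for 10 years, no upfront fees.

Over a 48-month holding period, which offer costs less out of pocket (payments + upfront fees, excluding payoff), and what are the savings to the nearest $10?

Offer Y by $10,550

Offer X: monthly rate = 7%/12 = 0.0058333; payment = 122,500 × 0.0058333 / (1 − (1+0.0058333)^−84) = $1,848.85.
Offer Y: at 10.15% the monthly rate is 0.0084583, so the payment is 122,500 × 0.0084583 / (1 − 1.0084583^−120) = $1,629.04.
Over 48 months: Offer X costs 48 × $1,848.85 = $88,744.80; Offer Y costs 48 × $1,629.04 = $78,193.92.
Offer Y is cheaper by $88,744.80 − $78,193.92 = $10,550.88.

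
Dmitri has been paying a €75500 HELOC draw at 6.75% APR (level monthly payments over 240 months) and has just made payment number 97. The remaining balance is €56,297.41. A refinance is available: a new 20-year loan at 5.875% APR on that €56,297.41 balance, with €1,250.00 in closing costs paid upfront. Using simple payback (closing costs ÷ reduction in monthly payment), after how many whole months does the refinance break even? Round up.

Current payment = 75,500 × 6.75%/12 / (1 − (1+0.0056250)^−240) = €574.07.
Refinanced payment = 56,297.41 × 0.0048958 / (1 − (1+0.0048958)^−240) = €399.28.
Monthly savings = €574.07 − €399.28 = €174.79.
Break-even = €1,250.00 / €174.79 = 7.15 → 8 months.

8 months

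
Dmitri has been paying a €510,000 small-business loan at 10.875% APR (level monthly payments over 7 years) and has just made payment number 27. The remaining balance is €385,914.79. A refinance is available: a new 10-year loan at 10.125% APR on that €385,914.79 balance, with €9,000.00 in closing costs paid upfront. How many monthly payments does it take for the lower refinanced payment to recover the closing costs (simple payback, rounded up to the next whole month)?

Current payment = 510,000 × 10.875%/12 / (1 − (1+0.0090625)^−84) = €8,698.96.
Refinanced payment = 385,914.79 × 0.0084375 / (1 − (1+0.0084375)^−120) = €5,126.64.
Monthly savings = €8,698.96 − €5,126.64 = €3,572.32.
Break-even = €9,000.00 / €3,572.32 = 2.52 → 3 months.

3 months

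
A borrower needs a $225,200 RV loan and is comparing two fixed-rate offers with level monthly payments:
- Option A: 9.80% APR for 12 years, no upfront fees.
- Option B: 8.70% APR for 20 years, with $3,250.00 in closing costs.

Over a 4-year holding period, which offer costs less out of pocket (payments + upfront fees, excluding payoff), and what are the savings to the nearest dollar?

Option A: at 9.80% the monthly rate is 0.0081667, so the payment is 225,200 × 0.0081667 / (1 − 1.0081667^−144) = $2,665.36.
Option B: at 8.70% the monthly rate is 0.0072500, so the payment is 225,200 × 0.0072500 / (1 − 1.0072500^−240) = $1,982.94.
Over 48 months: Option A costs 48 × $2,665.36 = $127,937.28; Option B costs 48 × $1,982.94 + $3,250.00 = $98,431.12.
Option B is cheaper by $127,937.28 − $98,431.12 = $29,506.16.

Option B by $29,506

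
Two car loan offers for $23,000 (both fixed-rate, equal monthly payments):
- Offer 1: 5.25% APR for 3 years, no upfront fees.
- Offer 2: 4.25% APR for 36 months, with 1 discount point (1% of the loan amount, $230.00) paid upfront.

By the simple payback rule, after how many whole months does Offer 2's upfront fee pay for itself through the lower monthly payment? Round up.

Offer 1: at 5.25% the monthly rate is 0.0043750, so the payment is 23,000 × 0.0043750 / (1 − 1.0043750^−36) = $691.92.
Offer 2: monthly rate = 4.25%/12 = 0.0035417; payment = 23,000 × 0.0035417 / (1 − (1+0.0035417)^−36) = $681.61.
Monthly savings = $691.92 − $681.61 = $10.31.
Break-even = $230.00 / $10.31 = 22.31 → 23 months.

23 months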